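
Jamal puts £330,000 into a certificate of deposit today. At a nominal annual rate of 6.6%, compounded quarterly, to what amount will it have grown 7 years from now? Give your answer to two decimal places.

Periodic rate i = 0.066/4 = 0.0165; n = 7 × 4 = 28 periods.
330,000 × (1+0.0165)^28 = 330,000 × 1.581273 = 521,819.9311

£521,819.93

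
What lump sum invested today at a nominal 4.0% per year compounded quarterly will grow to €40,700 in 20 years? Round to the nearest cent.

€18,360.50

Periodic rate i = 0.04/4 = 0.01; n = 20 × 4 = 80 periods.
Discount factor = (1+0.01)^(−80) = 0.451118; PV = 40,700 × 0.451118 = 18,360.5001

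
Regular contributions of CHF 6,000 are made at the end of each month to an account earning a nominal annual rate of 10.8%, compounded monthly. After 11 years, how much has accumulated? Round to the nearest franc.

CHF 1,508,751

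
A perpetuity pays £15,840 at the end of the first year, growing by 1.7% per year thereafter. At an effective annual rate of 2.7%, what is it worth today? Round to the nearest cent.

£1,584,000.00

PV = PMT / (i − g) = 15840 / (0.027 − 0.017) = 15840 / 0.010000 = 1,584,000.0000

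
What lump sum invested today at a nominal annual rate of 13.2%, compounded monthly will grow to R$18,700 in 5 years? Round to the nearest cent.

R$9,700.01

i = 0.132/12 = 0.011 per month; n = 5·12 = 60.
Discount factor = (1+0.011)^(−60) = 0.518717; PV = 18,700 × 0.518717 = 9,700.0120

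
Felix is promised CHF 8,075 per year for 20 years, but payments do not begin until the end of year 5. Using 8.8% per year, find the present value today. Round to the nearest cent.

Value one period before first payment (t=4): 8075 × [1 − (1+0.088)^(−20)] / 0.088 = 8075 × 9.260151 = 74,775.7222
PV₀ = 74,775.7222 / (1+0.088)^4 = 74,775.7222 / 1.401250 = 53,363.5895

CHF 53,363.59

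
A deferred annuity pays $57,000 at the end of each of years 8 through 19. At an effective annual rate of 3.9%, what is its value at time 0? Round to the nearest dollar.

$411,649

Value one period before first payment (t=7): 57000 × [1 − (1+0.039)^(−12)] / 0.039 = 57000 × 9.439764 = 538,066.5765
Discount back 7 years: 538,066.5765 × (1+0.039)^(−7) = 538,066.5765 × 0.765052 = 411,649.1117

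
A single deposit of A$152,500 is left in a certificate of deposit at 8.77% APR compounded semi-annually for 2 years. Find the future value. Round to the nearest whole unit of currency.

Periodic rate i = 0.0877/2 = 0.04385; n = 2 × 2 = 4 periods.
FV = 152,500 × (1 + 0.04385)^4 = 181,059.8790

A$181,060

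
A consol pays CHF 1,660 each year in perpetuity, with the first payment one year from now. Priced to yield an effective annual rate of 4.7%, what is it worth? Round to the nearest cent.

PV = C/r = 1660/0.047 = 35,319.1489

CHF 35,319.15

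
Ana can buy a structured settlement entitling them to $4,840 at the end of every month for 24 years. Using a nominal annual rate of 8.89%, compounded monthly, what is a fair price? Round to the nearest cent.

i = 0.0889/12 = 0.00740833 per month; n = 24·12 = 288.
PV = PMT · [1 − (1+i)^(−n)] / i = 4840 · 118.873546 = 575,347.9639

$575,347.96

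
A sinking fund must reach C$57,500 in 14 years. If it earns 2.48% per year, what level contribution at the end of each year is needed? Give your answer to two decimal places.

C$3,485.54

FV-annuity factor = 16.496729; PMT = 57500 / 16.496729 = 3,485.5394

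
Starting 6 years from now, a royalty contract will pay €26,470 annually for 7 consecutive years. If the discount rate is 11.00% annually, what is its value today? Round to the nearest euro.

€74,022

PV at t=5 (ordinary 7-year annuity): 26470 × a(7|0.11) = 26470 × 4.712196 = 124,731.8351
Discount back 5 years: 124,731.8351 × (1+0.11)^(−5) = 124,731.8351 × 0.593451 = 74,022.2732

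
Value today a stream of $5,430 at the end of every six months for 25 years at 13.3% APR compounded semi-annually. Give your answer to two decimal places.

With 2 periods per year: i = 0.0665, n = 50.
PV = 5430 × [1 − (1+0.0665)^(−50)] / 0.0665 = 5430 × 14.436233 = 78,388.7443

$78,388.74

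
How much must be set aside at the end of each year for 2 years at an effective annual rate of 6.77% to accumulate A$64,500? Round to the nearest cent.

PMT = 64500 / ( [(1+0.0677)^2 − 1] / 0.0677 ) = 64500 / 2.067700 = 31,194.0804

A$31,194.08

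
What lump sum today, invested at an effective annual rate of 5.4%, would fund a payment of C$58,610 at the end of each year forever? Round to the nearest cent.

PV = C/r = 58610/0.054 = 1,085,370.3704

C$1,085,370.37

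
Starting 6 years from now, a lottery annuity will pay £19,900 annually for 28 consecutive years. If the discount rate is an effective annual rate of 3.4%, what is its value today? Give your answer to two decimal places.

Value one period before first payment (t=5): 19900 × [1 − (1+0.034)^(−28)] / 0.034 = 19900 × 17.878666 = 355,785.4593
Discount back 5 years: 355,785.4593 × (1+0.034)^(−5) = 355,785.4593 × 0.846052 = 301,013.1725

£301,013.17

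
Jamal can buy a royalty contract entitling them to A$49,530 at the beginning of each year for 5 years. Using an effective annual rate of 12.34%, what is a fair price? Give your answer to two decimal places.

A$198,898.96

PV = 49530 × [1 − (1+0.1234)^(−5)] / 0.1234 × (1+i) = 49530 × 4.015727 = 198,898.9592
(Beginning-of-period payments → annuity-due factor ×(1+i).)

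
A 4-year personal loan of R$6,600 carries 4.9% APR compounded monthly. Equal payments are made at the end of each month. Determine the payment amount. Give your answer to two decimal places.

R$151.69

With 12 periods per year: i = 0.00408333, n = 48.
Annuity-PV factor = 43.508486; PMT = 6600 / 43.508486 = 151.6945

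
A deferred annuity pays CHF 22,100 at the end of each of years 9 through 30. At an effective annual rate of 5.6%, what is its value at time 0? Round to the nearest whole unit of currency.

Value one period before first payment (t=8): 22100 × [1 − (1+0.056)^(−22)] / 0.056 = 22100 × 12.471894 = 275,628.8587
Discount back 8 years: 275,628.8587 × (1+0.056)^(−8) = 275,628.8587 × 0.646679 = 178,243.3521

CHF 178,243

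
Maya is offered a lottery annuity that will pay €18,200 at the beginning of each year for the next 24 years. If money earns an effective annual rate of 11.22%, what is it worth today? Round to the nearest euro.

PV = PMT · [1 − (1+i)^(−n)] / i × (1+i) = 18200 · 9.140330 = 166,354.0055
(Beginning-of-period payments → annuity-due factor ×(1+i).)

€166,354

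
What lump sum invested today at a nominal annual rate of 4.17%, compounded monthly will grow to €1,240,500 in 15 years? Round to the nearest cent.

€664,379.88

Periodic rate i = 0.0417/12 = 0.003475; n = 15 × 12 = 180 periods.
PV = FV·(1+i)^(−n) = 1,240,500 × 0.535574 = 664,379.8826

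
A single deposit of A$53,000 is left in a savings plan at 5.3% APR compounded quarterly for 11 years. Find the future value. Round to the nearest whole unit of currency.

A$94,582

i = 0.053/4 = 0.01325 per quarter; n = 11·4 = 44.
FV = 53,000 × (1 + 0.01325)^44 = 94,581.6347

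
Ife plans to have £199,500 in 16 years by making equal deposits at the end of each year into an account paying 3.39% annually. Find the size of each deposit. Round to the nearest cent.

£9,596.60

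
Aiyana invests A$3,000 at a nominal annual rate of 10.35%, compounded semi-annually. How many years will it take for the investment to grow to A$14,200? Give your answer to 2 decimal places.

Periodic rate i = 0.1035/2 = 0.05175.
n = ln(14200/3000) / ln(1+0.05175) = ln(4.73333) / 0.050455 = 30.8119 half-years
= 30.8119/2 years

15.41 years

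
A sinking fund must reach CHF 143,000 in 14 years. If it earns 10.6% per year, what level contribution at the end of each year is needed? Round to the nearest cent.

CHF 4,892.84

PMT = 143000 / ( [(1+0.106)^14 − 1] / 0.106 ) = 143000 / 29.226399 = 4,892.8367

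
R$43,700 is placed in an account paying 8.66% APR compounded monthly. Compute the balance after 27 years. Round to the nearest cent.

With 12 periods per year: i = 0.00721667, n = 324.
FV = 43,700 × (1 + 0.00721667)^324 = 449,057.7372

R$449,057.74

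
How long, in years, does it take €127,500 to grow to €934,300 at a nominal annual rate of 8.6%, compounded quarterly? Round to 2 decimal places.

23.41 years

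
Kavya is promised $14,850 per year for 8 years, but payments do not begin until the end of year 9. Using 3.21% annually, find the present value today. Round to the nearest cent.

Value one period before first payment (t=8): 14850 × [1 − (1+0.0321)^(−8)] / 0.0321 = 14850 × 6.957920 = 103,325.1124
Discount back 8 years: 103,325.1124 × (1+0.0321)^(−8) = 103,325.1124 × 0.776651 = 80,247.5278

$80,247.53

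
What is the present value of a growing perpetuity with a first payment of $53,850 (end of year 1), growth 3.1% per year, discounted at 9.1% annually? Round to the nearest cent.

PV = PMT / (i − g) = 53850 / (0.091 − 0.031) = 53850 / 0.060000 = 897,500.0000

$897,500.00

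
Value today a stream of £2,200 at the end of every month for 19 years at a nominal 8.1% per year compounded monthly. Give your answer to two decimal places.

With 12 periods per year: i = 0.00675, n = 228.
Annuity factor a(228|0.00675) = 116.191391; PV = 2200 × 116.191391 = 255,621.0607

£255,621.06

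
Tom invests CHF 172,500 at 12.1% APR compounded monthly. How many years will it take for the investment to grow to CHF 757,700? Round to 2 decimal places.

12.29 years

Periodic rate i = 0.121/12 = 0.0100833.
n = ln(757700/172500) / ln(1+0.0100833) = ln(4.39246) / 0.010033 = 147.5047 months
= 147.5047/12 years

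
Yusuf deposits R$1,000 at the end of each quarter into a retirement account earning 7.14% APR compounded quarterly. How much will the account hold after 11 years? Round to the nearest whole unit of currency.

R$66,002

i = 0.0714/4 = 0.01785 per quarter; n = 11·4 = 44.
FV = 1000 × [(1+0.01785)^44 − 1] / 0.01785 = 1000 × 66.002402 = 66,002.4017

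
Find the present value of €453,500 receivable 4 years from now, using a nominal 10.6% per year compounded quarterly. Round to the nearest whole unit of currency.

With 4 periods per year: i = 0.0265, n = 16.
Discount factor = (1+0.0265)^(−16) = 0.658047; PV = 453,500 × 0.658047 = 298,424.1957

€298,424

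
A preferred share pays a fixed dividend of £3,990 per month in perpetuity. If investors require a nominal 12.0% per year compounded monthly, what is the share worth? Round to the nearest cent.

£399,000.00

Periodic rate i = 0.12/12 = 0.01.
PV = C/r = 3990/0.01 = 399,000.0000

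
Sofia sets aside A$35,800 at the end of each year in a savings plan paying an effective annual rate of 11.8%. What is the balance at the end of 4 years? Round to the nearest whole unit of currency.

A$170,599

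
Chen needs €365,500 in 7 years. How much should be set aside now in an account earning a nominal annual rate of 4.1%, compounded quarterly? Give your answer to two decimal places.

€274,713.07

With 4 periods per year: i = 0.01025, n = 28.
Discount factor = (1+0.01025)^(−28) = 0.751609; PV = 365,500 × 0.751609 = 274,713.0724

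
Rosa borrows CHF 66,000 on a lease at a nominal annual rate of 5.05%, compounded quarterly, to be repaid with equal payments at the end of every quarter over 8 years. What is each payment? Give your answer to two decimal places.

CHF 2,519.92

Periodic rate i = 0.0505/4 = 0.012625; n = 8 × 4 = 32 periods.
Annuity-PV factor = 26.191309; PMT = 66000 / 26.191309 = 2,519.9199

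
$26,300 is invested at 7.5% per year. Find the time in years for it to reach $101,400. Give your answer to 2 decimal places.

(1+i)^n = 101400/26300 = 3.85551, so n = ln 3.85551 / ln 1.075 = 18.6600 years

18.66 years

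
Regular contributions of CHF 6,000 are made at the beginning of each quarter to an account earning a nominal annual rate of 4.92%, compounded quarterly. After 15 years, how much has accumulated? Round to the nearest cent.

CHF 534,470.85

i = 0.0492/4 = 0.0123 per quarter; n = 15·4 = 60.
FV = 6000 × [(1+0.0123)^60 − 1] / 0.0123 × (1+i) = 6000 × 89.078476 = 534,470.8549
Payments are at the start of each period, so multiply by (1+i).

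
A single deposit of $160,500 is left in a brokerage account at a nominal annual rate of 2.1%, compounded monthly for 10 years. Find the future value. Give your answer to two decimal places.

With 12 periods per year: i = 0.00175, n = 120.
FV = PV·(1+i)^n = 160,500 × 1.233452 = 197,968.9909

$197,968.99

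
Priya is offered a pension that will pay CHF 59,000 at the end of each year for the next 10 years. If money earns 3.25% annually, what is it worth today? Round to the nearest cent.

Annuity factor a(10|0.0325) = 8.422395; PV = 59000 × 8.422395 = 496,921.3097

CHF 496,921.31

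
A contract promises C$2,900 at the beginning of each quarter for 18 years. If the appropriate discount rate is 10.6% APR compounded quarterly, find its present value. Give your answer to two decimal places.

With 4 periods per year: i = 0.0265, n = 72.
Annuity factor a(72|0.0265) × (1+i) = 32.843772; PV = 2900 × 32.843772 = 95,246.9390
Payments are at the start of each period, so multiply by (1+i).

C$95,246.94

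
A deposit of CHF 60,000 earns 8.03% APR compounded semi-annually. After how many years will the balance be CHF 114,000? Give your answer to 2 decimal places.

Periodic rate i = 0.0803/2 = 0.04015.
(1+i)^n = 114000/60000 = 1.90000, so n = ln 1.90000 / ln 1.04015 = 16.3052 half-years
= 16.3052/2 years

8.15 years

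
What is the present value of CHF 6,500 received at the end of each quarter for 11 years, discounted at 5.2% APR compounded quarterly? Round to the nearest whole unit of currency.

CHF 216,760

Periodic rate i = 0.052/4 = 0.013; n = 11 × 4 = 44 periods.
PV = PMT · [1 − (1+i)^(−n)] / i = 6500 · 33.347710 = 216,760.1156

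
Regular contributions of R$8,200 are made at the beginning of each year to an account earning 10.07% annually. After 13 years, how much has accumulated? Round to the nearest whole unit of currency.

Accumulation factor s(13|0.1007) × (1+i) = 27.117884; FV = 8200 × 27.117884 = 222,366.6467
(annuity-due: payments at period start, so ×(1+i).)

R$222,367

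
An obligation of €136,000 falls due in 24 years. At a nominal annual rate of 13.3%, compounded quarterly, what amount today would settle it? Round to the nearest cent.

Periodic rate i = 0.133/4 = 0.03325; n = 24 × 4 = 96 periods.
PV = 136,000 / (1 + 0.03325)^96 = 136,000 / 23.105732 = 5,885.9852

€5,885.99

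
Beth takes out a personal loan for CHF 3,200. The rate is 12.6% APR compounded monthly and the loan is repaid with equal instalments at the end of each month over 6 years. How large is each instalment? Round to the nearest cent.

With 12 periods per year: i = 0.0105, n = 72.
Annuity-PV factor = 50.343319; PMT = 3200 / 50.343319 = 63.5635

CHF 63.56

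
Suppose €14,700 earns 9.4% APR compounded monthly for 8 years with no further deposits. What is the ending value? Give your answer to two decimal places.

With 12 periods per year: i = 0.00783333, n = 96.
14,700 × (1+0.00783333)^96 = 14,700 × 2.115032 = 31,090.9709

€31,090.97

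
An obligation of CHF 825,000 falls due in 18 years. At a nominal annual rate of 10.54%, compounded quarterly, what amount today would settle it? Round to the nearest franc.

CHF 126,817

i = 0.1054/4 = 0.02635 per quarter; n = 18·4 = 72.
Discount factor = (1+0.02635)^(−72) = 0.153718; PV = 825,000 × 0.153718 = 126,817.4189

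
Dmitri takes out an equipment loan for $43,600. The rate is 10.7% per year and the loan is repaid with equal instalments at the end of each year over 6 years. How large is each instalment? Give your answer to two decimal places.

$10,217.11

Annuity-PV factor = 4.267352; PMT = 43600 / 4.267352 = 10,217.1079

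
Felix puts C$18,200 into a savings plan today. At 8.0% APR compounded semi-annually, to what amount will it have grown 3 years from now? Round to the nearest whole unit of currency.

C$23,029

With 2 periods per year: i = 0.04, n = 6.
FV = PV·(1+i)^n = 18,200 × 1.265319 = 23,028.8061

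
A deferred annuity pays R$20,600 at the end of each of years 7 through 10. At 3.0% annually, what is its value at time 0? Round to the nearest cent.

PV at t=6 (ordinary 4-year annuity): 20600 × a(4|0.03) = 20600 × 3.717098 = 76,572.2271
PV₀ = 76,572.2271 / (1+0.03)^6 = 76,572.2271 / 1.194052 = 64,128.0347

R$64,128.03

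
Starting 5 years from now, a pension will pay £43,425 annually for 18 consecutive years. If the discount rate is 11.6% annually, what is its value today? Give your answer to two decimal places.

£207,866.57

Value one period before first payment (t=4): 43425 × [1 − (1+0.116)^(−18)] / 0.116 = 43425 × 7.425088 = 322,434.4464
PV₀ = 322,434.4464 / (1+0.116)^4 = 322,434.4464 / 1.551161 = 207,866.5719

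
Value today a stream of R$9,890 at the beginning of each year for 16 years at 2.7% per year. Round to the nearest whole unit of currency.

R$130,559

PV = 9890 × [1 − (1+0.027)^(−16)] / 0.027 × (1+i) = 9890 × 13.201155 = 130,559.4266
(Beginning-of-period payments → annuity-due factor ×(1+i).)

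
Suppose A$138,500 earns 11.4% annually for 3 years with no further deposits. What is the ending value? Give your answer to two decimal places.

FV = 138,500 × (1 + 0.114)^3 = 191,472.0318

A$191,472.03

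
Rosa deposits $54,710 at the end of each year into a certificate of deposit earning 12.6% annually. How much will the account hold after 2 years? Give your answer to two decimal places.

Accumulation factor s(2|0.126) = 2.126000; FV = 54710 × 2.126000 = 116,313.4600

$116,313.46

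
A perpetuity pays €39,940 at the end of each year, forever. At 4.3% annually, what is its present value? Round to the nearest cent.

PV = PMT / i = 39940 / 0.043 = 928,837.2093

€928,837.21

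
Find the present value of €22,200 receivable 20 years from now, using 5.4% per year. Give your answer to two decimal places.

PV = 22,200 / (1 + 0.054)^20 = 22,200 / 2.862940 = 7,754.2671

€7,754.27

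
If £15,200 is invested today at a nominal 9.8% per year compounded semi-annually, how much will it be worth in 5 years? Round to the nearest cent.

£24,524.40

With 2 periods per year: i = 0.049, n = 10.
FV = PV·(1+i)^n = 15,200 × 1.613448 = 24,524.4045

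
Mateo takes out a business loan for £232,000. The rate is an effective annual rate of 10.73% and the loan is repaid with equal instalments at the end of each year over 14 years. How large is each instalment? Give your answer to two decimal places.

£32,756.51

PMT = 232000 / ( [1 − (1+0.1073)^(−14)] / 0.1073 ) = 232000 / 7.082561 = 32,756.5129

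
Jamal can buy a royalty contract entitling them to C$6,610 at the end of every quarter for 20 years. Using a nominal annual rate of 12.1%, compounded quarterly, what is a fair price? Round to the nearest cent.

C$198,372.08

With 4 periods per year: i = 0.03025, n = 80.
PV = 6610 × [1 − (1+0.03025)^(−80)] / 0.03025 = 6610 × 30.010905 = 198,372.0833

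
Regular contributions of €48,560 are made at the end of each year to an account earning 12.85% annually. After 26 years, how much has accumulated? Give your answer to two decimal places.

Accumulation factor s(26|0.1285) = 172.576775; FV = 48560 × 172.576775 = 8,380,328.2056

€8,380,328.21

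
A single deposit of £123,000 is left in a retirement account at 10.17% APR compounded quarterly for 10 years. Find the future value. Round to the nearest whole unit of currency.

£335,785

Periodic rate i = 0.1017/4 = 0.025425; n = 10 × 4 = 40 periods.
FV = PV·(1+i)^n = 123,000 × 2.729959 = 335,784.9037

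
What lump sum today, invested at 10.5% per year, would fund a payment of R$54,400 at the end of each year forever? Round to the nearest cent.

R$518,095.24

PV = C/r = 54400/0.105 = 518,095.2381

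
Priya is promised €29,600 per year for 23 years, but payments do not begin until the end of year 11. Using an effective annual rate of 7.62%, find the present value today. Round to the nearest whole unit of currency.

€151,959

Value one period before first payment (t=10): 29600 × [1 − (1+0.0762)^(−23)] / 0.0762 = 29600 × 10.699506 = 316,705.3892
PV₀ = 316,705.3892 / (1+0.0762)^10 = 316,705.3892 / 2.084154 = 151,958.7024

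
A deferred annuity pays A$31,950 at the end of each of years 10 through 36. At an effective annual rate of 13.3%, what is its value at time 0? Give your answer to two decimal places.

Value one period before first payment (t=9): 31950 × [1 − (1+0.133)^(−27)] / 0.133 = 31950 × 7.260606 = 231,976.3673
Discount back 9 years: 231,976.3673 × (1+0.133)^(−9) = 231,976.3673 × 0.325036 = 75,400.5571

A$75,400.56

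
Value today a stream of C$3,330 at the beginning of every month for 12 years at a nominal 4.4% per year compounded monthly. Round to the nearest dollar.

C$373,398

i = 0.044/12 = 0.00366667 per month; n = 12·12 = 144.
PV = PMT · [1 − (1+i)^(−n)] / i × (1+i) = 3330 · 112.131515 = 373,397.9439
(annuity-due: payments at period start, so ×(1+i).)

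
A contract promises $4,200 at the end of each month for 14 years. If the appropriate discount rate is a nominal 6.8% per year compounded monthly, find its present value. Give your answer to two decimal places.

$454,336.08

Periodic rate i = 0.068/12 = 0.00566667; n = 14 × 12 = 168 periods.
PV = PMT · [1 − (1+i)^(−n)] / i = 4200 · 108.175257 = 454,336.0787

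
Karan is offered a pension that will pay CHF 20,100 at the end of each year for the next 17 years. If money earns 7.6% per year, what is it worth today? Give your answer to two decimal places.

PV = 20100 × [1 − (1+0.076)^(−17)] / 0.076 = 20100 × 9.370175 = 188,340.5248

CHF 188,340.52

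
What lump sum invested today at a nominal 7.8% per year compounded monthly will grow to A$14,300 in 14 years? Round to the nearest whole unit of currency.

With 12 periods per year: i = 0.0065, n = 168.
PV = 14,300 / (1 + 0.0065)^168 = 14,300 / 2.969716 = 4,815.2754

A$4,815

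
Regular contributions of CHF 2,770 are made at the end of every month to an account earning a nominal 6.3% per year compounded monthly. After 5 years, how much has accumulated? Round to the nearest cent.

CHF 194,760.38

i = 0.063/12 = 0.00525 per month; n = 5·12 = 60.
Accumulation factor s(60|0.00525) = 70.310608; FV = 2770 × 70.310608 = 194,760.3846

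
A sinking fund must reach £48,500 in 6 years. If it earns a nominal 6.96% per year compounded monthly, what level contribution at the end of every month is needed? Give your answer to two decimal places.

With 12 periods per year: i = 0.0058, n = 72.
PMT = 48500 / ( [(1+0.0058)^72 − 1] / 0.0058 ) = 48500 / 89.048737 = 544.6456

£544.65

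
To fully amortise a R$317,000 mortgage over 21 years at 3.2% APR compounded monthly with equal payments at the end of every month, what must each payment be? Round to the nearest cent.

With 12 periods per year: i = 0.00266667, n = 252.
Annuity-PV factor = 183.321318; PMT = 317000 / 183.321318 = 1,729.2042

R$1,729.20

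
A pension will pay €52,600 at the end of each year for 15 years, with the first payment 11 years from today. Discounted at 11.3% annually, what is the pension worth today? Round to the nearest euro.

€127,544

PV at t=10 (ordinary 15-year annuity): 52600 × a(15|0.113) = 52600 × 7.073348 = 372,058.1268
PV₀ = 372,058.1268 / (1+0.113)^10 = 372,058.1268 / 2.917102 = 127,543.7412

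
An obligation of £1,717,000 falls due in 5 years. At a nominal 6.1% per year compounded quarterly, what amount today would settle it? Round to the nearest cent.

£1,268,558.01

With 4 periods per year: i = 0.01525, n = 20.
PV = 1,717,000 / (1 + 0.01525)^20 = 1,717,000 / 1.353505 = 1,268,558.0101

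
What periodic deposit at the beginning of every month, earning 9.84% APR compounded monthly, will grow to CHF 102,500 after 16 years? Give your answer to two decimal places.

i = 0.0984/12 = 0.0082 per month; n = 16·12 = 192.
PMT = 102500 / ( [(1+0.0082)^192 − 1] / 0.0082 × (1+i) ) = 102500 / 466.839475 = 219.5616

CHF 219.56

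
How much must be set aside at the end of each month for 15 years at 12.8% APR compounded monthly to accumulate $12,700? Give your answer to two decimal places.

$23.55

Periodic rate i = 0.128/12 = 0.0106667; n = 15 × 12 = 180 periods.
FV-annuity factor = 539.245875; PMT = 12700 / 539.245875 = 23.5514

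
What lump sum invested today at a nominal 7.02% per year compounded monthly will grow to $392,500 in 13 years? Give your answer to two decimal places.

With 12 periods per year: i = 0.00585, n = 156.
Discount factor = (1+0.00585)^(−156) = 0.402548; PV = 392,500 × 0.402548 = 158,000.0781

$158,000.08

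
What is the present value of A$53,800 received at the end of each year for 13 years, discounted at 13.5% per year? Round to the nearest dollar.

A$321,694

Annuity factor a(13|0.135) = 5.979434; PV = 53800 × 5.979434 = 321,693.5648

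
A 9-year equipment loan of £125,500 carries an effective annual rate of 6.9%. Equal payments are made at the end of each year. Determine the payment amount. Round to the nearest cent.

£19,180.69

PMT = 125500 / ( [1 − (1+0.069)^(−9)] / 0.069 ) = 125500 / 6.543039 = 19,180.6909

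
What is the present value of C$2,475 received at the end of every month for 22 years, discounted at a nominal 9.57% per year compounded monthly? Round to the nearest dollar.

C$272,229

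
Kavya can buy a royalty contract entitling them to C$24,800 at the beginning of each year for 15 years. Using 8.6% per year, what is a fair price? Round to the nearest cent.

PV = 24800 × [1 − (1+0.086)^(−15)] / 0.086 × (1+i) = 24800 × 8.964510 = 222,319.8454
Payments are at the start of each period, so multiply by (1+i).

C$222,319.85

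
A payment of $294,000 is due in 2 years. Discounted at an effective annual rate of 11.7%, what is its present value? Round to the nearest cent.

$235,635.64

PV = FV·(1+i)^(−n) = 294,000 × 0.801482 = 235,635.6432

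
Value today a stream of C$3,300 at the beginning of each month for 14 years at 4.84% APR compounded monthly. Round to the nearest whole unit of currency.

C$403,736

Periodic rate i = 0.0484/12 = 0.00403333; n = 14 × 12 = 168 periods.
PV = 3300 × [1 − (1+0.00403333)^(−168)] / 0.00403333 × (1+i) = 3300 × 122.344309 = 403,736.2182
Payments are at the start of each period, so multiply by (1+i).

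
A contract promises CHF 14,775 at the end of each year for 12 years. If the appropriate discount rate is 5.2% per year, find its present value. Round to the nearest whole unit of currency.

CHF 129,490

Annuity factor a(12|0.052) = 8.764117; PV = 14775 × 8.764117 = 129,489.8343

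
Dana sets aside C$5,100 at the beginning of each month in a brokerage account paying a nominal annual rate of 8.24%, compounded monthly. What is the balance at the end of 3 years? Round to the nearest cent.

C$208,905.96

i = 0.0824/12 = 0.00686667 per month; n = 3·12 = 36.
FV = 5100 × [(1+0.00686667)^36 − 1] / 0.00686667 × (1+i) = 5100 × 40.961953 = 208,905.9617
(annuity-due: payments at period start, so ×(1+i).)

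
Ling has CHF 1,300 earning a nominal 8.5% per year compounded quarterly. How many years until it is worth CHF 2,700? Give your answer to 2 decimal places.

8.69 years

Periodic rate i = 0.085/4 = 0.02125.
n = ln(2700/1300) / ln(1+0.02125) = ln(2.07692) / 0.021027 = 34.7589 quarters
= 34.7589/4 years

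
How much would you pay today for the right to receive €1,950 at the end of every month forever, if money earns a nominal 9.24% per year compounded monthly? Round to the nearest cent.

€253,246.75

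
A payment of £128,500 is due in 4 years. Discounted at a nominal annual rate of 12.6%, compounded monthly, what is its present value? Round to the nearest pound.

Periodic rate i = 0.126/12 = 0.0105; n = 4 × 12 = 48 periods.
PV = 128,500 / (1 + 0.0105)^48 = 128,500 / 1.650985 = 77,832.3012

£77,832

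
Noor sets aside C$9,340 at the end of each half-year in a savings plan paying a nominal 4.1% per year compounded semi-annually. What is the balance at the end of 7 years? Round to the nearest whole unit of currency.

C$149,696

i = 0.041/2 = 0.0205 per half-year; n = 7·2 = 14.
FV = 9340 × [(1+0.0205)^14 − 1] / 0.0205 = 9340 × 16.027459 = 149,696.4712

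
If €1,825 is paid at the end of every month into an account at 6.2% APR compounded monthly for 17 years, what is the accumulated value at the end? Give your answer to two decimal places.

i = 0.062/12 = 0.00516667 per month; n = 17·12 = 204.
FV = PMT · [(1+i)^n − 1] / i = 1825 · 360.257396 = 657,469.7473

€657,469.75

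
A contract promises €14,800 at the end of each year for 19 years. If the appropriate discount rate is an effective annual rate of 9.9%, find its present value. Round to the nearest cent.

€124,625.26

Annuity factor a(19|0.099) = 8.420626; PV = 14800 × 8.420626 = 124,625.2599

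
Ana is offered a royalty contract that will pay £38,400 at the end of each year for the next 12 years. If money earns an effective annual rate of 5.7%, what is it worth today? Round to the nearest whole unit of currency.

£327,301

PV = 38400 × [1 − (1+0.057)^(−12)] / 0.057 = 38400 × 8.523470 = 327,301.2490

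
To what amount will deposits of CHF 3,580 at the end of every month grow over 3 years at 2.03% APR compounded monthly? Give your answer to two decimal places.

With 12 periods per year: i = 0.00169167, n = 36.
FV = PMT · [(1+i)^n − 1] / i = 3580 · 37.086471 = 132,769.5665

CHF 132,769.57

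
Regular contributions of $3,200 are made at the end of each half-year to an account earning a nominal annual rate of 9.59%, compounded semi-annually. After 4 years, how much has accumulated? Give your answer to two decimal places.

$30,334.00

With 2 periods per year: i = 0.04795, n = 8.
Accumulation factor s(8|0.04795) = 9.479376; FV = 3200 × 9.479376 = 30,334.0027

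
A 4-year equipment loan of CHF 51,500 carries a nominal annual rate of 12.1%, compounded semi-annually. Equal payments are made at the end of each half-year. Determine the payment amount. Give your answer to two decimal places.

With 2 periods per year: i = 0.0605, n = 8.
Annuity-PV factor = 6.197524; PMT = 51500 / 6.197524 = 8,309.7701

CHF 8,309.77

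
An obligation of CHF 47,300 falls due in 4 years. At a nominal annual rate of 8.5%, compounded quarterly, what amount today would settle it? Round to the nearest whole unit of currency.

Periodic rate i = 0.085/4 = 0.02125; n = 4 × 4 = 16 periods.
PV = FV·(1+i)^(−n) = 47,300 × 0.714310 = 33,786.8752

CHF 33,787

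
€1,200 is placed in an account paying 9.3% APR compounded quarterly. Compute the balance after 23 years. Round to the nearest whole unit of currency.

€9,943

i = 0.093/4 = 0.02325 per quarter; n = 23·4 = 92.
1,200 × (1+0.02325)^92 = 1,200 × 8.285549 = 9,942.6591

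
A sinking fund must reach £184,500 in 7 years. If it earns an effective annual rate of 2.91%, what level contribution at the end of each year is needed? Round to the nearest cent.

FV-annuity factor = 7.641616; PMT = 184500 / 7.641616 = 24,144.1076

£24,144.11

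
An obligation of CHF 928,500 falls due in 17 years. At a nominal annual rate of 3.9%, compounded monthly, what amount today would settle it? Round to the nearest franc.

CHF 478,974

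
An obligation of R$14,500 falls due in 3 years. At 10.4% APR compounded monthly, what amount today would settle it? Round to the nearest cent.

R$10,628.01

Periodic rate i = 0.104/12 = 0.00866667; n = 3 × 12 = 36 periods.
PV = FV·(1+i)^(−n) = 14,500 × 0.732966 = 10,628.0091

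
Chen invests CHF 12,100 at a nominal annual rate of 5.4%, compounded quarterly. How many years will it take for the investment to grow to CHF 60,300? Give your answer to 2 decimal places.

29.94 years

Periodic rate i = 0.054/4 = 0.0135.
(1+i)^n = 60300/12100 = 4.98347, so n = ln 4.98347 / ln 1.0135 = 119.7736 quarters
= 119.7736/4 years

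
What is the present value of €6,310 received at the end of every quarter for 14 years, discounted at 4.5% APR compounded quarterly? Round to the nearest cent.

€261,111.48

With 4 periods per year: i = 0.01125, n = 56.
PV = PMT · [1 − (1+i)^(−n)] / i = 6310 · 41.380584 = 261,111.4824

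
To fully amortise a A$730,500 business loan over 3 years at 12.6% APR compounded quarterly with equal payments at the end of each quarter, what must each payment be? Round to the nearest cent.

With 4 periods per year: i = 0.0315, n = 12.
PMT = 730500 / ( [1 − (1+0.0315)^(−12)] / 0.0315 ) = 730500 / 9.865460 = 74,046.2150

A$74,046.21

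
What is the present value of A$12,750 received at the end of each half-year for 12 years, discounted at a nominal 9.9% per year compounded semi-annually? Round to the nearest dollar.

A$176,792

With 2 periods per year: i = 0.0495, n = 24.
Annuity factor a(24|0.0495) = 13.866006; PV = 12750 × 13.866006 = 176,791.5711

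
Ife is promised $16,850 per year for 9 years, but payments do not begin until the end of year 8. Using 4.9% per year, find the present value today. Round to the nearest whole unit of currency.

$86,068

PV at t=7 (ordinary 9-year annuity): 16850 × a(9|0.049) = 16850 × 7.139581 = 120,301.9374
Discount back 7 years: 120,301.9374 × (1+0.049)^(−7) = 120,301.9374 × 0.715437 = 86,068.4940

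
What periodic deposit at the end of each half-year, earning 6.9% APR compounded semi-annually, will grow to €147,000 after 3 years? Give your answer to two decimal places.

€22,470.43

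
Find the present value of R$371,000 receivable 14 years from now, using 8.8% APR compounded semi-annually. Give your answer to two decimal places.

With 2 periods per year: i = 0.044, n = 28.
PV = FV·(1+i)^(−n) = 371,000 × 0.299493 = 111,111.7396

R$111,111.74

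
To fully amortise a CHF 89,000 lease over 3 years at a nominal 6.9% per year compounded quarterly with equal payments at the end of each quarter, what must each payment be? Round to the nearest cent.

CHF 8,274.32

With 4 periods per year: i = 0.01725, n = 12.
Annuity-PV factor = 10.756175; PMT = 89000 / 10.756175 = 8,274.3169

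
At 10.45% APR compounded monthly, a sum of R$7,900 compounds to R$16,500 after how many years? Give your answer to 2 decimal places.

7.08 years

Periodic rate i = 0.1045/12 = 0.00870833.
(1+i)^n = 16500/7900 = 2.08861, so n = ln 2.08861 / ln 1.00871 = 84.9416 months
= 84.9416/12 years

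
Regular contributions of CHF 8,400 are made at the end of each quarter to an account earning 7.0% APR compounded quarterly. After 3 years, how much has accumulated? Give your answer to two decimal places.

i = 0.07/4 = 0.0175 per quarter; n = 3·4 = 12.
Accumulation factor s(12|0.0175) = 13.225104; FV = 8400 × 13.225104 = 111,090.8712

CHF 111,090.87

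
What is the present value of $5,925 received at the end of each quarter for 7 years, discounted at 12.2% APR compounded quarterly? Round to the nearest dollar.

With 4 periods per year: i = 0.0305, n = 28.
Annuity factor a(28|0.0305) = 18.649917; PV = 5925 × 18.649917 = 110,500.7607

$110,501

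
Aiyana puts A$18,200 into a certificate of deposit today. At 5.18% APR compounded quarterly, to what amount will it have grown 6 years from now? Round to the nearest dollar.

A$24,785

Periodic rate i = 0.0518/4 = 0.01295; n = 6 × 4 = 24 periods.
18,200 × (1+0.01295)^24 = 18,200 × 1.361796 = 24,784.6961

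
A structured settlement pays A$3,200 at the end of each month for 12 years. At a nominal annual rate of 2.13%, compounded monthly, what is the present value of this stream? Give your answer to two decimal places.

i = 0.0213/12 = 0.001775 per month; n = 12·12 = 144.
Annuity factor a(144|0.001775) = 126.970603; PV = 3200 × 126.970603 = 406,305.9285

A$406,305.93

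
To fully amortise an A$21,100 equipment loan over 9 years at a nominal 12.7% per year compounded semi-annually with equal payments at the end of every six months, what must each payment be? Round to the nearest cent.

A$2,000.26

i = 0.127/2 = 0.0635 per half-year; n = 9·2 = 18.
PMT = 21100 / ( [1 − (1+0.0635)^(−18)] / 0.0635 ) = 21100 / 10.548654 = 2,000.2553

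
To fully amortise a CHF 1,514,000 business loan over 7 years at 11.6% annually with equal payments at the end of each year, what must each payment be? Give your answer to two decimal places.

PMT = 1.514e+06 / ( [1 − (1+0.116)^(−7)] / 0.116 ) = 1.514e+06 / 4.622231 = 327,547.4803

CHF 327,547.48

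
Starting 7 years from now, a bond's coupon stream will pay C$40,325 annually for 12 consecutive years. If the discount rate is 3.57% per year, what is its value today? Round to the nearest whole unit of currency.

C$314,420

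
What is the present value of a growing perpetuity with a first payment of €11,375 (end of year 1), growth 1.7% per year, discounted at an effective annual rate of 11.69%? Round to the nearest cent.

€113,863.86

PV = PMT / (i − g) = 11375 / (0.1169 − 0.017) = 11375 / 0.099900 = 113,863.8639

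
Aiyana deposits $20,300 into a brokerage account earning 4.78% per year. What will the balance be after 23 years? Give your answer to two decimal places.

$59,415.41

20,300 × (1+0.0478)^23 = 20,300 × 2.926868 = 59,415.4106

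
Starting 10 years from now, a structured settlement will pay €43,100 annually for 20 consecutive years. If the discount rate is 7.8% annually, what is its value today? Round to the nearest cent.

€218,489.13

Value one period before first payment (t=9): 43100 × [1 − (1+0.078)^(−20)] / 0.078 = 43100 × 9.966012 = 429,535.1149
PV₀ = 429,535.1149 / (1+0.078)^9 = 429,535.1149 / 1.965934 = 218,489.1253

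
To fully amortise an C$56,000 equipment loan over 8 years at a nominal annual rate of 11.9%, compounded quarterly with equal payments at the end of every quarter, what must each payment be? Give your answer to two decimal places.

C$2,737.27

i = 0.119/4 = 0.02975 per quarter; n = 8·4 = 32.
PMT = 56000 / ( [1 − (1+0.02975)^(−32)] / 0.02975 ) = 56000 / 20.458307 = 2,737.2744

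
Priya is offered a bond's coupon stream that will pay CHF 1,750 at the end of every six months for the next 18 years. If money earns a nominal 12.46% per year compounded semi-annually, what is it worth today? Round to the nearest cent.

CHF 24,900.91

Periodic rate i = 0.1246/2 = 0.0623; n = 18 × 2 = 36 periods.
Annuity factor a(36|0.0623) = 14.229091; PV = 1750 × 14.229091 = 24,900.9100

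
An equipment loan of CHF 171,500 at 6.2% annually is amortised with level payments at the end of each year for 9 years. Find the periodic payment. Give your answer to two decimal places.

CHF 25,434.24

PMT = 171500 / ( [1 − (1+0.062)^(−9)] / 0.062 ) = 171500 / 6.742879 = 25,434.2411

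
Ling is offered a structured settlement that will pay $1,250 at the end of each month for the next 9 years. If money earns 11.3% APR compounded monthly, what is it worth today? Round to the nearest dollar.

$84,504

Periodic rate i = 0.113/12 = 0.00941667; n = 9 × 12 = 108 periods.
Annuity factor a(108|0.00941667) = 67.603167; PV = 1250 × 67.603167 = 84,503.9593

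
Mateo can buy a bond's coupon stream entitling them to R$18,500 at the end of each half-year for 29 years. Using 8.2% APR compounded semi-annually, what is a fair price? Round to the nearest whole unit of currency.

R$407,342

Periodic rate i = 0.082/2 = 0.041; n = 29 × 2 = 58 periods.
PV = PMT · [1 − (1+i)^(−n)] / i = 18500 · 22.018467 = 407,341.6399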